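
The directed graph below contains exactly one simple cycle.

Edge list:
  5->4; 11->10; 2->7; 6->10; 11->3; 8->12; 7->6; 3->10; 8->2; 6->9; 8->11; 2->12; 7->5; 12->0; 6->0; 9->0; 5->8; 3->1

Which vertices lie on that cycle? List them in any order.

2, 5, 7, 8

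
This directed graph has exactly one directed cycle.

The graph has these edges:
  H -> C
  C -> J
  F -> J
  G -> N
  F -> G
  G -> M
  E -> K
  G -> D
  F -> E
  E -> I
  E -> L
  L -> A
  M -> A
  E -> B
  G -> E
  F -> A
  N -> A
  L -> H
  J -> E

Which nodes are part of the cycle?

C, E, H, J, L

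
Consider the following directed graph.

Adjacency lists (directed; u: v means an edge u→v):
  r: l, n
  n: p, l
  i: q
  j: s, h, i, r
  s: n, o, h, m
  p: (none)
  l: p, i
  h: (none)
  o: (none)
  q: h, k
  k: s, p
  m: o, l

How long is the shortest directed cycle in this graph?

For each vertex v, BFS finds the shortest path from v back to v.
The shortest such closed walk is i → q → k → s → m → l → i, length 6.

6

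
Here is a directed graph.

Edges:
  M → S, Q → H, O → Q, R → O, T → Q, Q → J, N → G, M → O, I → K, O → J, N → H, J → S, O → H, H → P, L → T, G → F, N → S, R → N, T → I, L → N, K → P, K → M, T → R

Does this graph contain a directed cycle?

No

DFS with white/gray/black marking, starting from K:
K gray
  M gray
    O gray
      J gray
        S gray
        S black
      J black
      Q gray
        H gray
          P gray
          P black
        H black
        Q→J: J black — skip
      Q black
      O→H: H black — skip
    O black
    M→S: S black — skip
  M black
  K→P: P black — skip
K black
F gray
F black
G gray
  G→F: F black — skip
G black
I gray
  I→K: K black — skip
I black
L gray
  T gray
    T→Q: Q black — skip
    T→I: I black — skip
    R gray
      R→O: O black — skip
      N gray
        N→G: G black — skip
        N→S: S black — skip
        N→H: H black — skip
      N black
    R black
  T black
  L→N: N black — skip
L black
Every edge goes to a white or black vertex — no back edge, so the graph is acyclic.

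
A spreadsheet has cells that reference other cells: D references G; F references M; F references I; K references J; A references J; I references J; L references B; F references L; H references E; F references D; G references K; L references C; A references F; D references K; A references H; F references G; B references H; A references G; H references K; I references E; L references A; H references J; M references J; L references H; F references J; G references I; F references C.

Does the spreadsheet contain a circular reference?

Yes

DFS with white/gray/black marking, starting from I:
I gray
  E gray
  E black
  J gray
  J black
I black
A gray
  A→J: J black — skip
  H gray
    K gray
      K→J: J black — skip
    K black
    H→E: E black — skip
    H→J: J black — skip
  H black
  F gray
    L gray
      L→H: H black — skip
      L→A: A is gray → back edge
Back edge found, so a cycle exists: A → F → L → A.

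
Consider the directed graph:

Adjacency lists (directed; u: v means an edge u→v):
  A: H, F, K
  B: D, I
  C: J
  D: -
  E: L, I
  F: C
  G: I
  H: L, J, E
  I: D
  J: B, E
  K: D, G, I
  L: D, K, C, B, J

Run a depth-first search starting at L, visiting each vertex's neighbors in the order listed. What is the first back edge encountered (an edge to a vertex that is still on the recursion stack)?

E→L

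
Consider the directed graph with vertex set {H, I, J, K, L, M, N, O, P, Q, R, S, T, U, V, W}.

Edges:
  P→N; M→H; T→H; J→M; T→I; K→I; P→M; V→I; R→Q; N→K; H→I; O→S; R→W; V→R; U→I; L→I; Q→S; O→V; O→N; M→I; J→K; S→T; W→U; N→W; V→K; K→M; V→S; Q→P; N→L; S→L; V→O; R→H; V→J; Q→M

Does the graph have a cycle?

Yes

DFS with white/gray/black marking, starting from R:
R gray
  Q gray
    M gray
      I gray
      I black
      H gray
        H→I: I black — skip
      H black
    M black
    S gray
      T gray
        T→I: I black — skip
        T→H: H black — skip
      T black
      L gray
        L→I: I black — skip
      L black
    S black
    P gray
      P→M: M black — skip
      N gray
        K gray
          K→I: I black — skip
          K→M: M black — skip
        K black
        N→L: L black — skip
        W gray
          U gray
            U→I: I black — skip
          U black
        W black
      N black
    P black
  Q black
  R→H: H black — skip
  R→W: W black — skip
R black
J gray
  J→K: K black — skip
  J→M: M black — skip
J black
O gray
  O→N: N black — skip
  V gray
    V→K: K black — skip
    V→S: S black — skip
    V→J: J black — skip
    V→R: R black — skip
    V→I: I black — skip
    V→O: O is gray → back edge
Back edge found, so a cycle exists: O → V → O.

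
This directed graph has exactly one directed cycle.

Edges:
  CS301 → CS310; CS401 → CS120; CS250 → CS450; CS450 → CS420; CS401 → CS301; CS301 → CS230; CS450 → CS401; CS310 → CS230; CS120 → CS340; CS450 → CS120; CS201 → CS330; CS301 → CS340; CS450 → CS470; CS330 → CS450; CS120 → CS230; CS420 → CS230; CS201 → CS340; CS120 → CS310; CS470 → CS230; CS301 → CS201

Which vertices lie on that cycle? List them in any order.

CS201, CS301, CS330, CS401, CS450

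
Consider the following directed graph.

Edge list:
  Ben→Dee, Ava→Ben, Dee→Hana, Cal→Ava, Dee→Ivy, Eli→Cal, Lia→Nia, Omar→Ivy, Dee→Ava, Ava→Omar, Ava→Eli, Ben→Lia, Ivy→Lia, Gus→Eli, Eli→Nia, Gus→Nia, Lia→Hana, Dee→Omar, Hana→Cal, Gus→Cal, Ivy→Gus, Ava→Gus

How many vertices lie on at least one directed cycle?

10

A vertex is on a directed cycle iff it belongs to a strongly connected component of size ≥ 2 (or has a self-loop).
The vertices on cycles are {Ava, Ben, Cal, Dee, Eli, Gus, Ivy, Lia, Hana, Omar} — 10 in total.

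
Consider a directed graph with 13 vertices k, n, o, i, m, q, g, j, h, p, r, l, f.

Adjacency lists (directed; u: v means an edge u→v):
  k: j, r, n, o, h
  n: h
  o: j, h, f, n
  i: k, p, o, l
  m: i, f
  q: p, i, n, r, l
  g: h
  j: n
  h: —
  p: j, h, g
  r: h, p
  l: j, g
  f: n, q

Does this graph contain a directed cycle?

Yes

DFS with white/gray/black marking, starting from n:
n gray
  h gray
  h black
n black
k gray
  j gray
    j→n: n black — skip
  j black
  r gray
    r→h: h black — skip
    p gray
      p→j: j black — skip
      p→h: h black — skip
      g gray
        g→h: h black — skip
      g black
    p black
  r black
  k→n: n black — skip
  o gray
    o→j: j black — skip
    o→h: h black — skip
    f gray
      f→n: n black — skip
      q gray
        q→p: p black — skip
        i gray
          i→k: k is gray → back edge
Back edge found, so a cycle exists: k → o → f → q → i → k.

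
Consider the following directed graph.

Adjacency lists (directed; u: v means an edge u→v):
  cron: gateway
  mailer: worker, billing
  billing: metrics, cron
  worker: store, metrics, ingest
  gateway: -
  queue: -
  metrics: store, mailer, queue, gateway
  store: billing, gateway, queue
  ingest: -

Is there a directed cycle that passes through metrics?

Yes

metrics is on a cycle iff metrics can reach itself via ≥1 edge.
metrics → store → billing → metrics — yes.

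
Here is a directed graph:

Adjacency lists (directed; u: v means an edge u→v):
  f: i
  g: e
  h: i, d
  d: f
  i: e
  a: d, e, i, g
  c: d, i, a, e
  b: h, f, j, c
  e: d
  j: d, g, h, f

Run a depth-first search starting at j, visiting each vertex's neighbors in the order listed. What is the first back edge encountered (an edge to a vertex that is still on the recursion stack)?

DFS from j (visiting each vertex's neighbors in the order listed); mark gray on enter, black on exit:
j gray
  d gray
    f gray
      i gray
        e gray
          e→d: d is gray → back edge
First back edge: e → d.

e→d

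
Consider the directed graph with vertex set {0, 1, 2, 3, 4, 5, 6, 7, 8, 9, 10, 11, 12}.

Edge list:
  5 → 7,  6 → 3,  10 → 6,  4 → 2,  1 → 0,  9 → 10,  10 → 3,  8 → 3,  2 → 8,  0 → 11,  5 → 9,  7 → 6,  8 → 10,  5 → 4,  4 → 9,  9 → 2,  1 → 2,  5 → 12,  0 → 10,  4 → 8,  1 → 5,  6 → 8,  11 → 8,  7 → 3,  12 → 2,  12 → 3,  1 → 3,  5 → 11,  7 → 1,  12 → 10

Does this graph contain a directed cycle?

DFS with white/gray/black marking, starting from 0:
0 gray
  11 gray
    8 gray
      10 gray
        3 gray
        3 black
        6 gray
          6→8: 8 is gray → back edge
Back edge found, so a cycle exists: 8 → 10 → 6 → 8.

Yes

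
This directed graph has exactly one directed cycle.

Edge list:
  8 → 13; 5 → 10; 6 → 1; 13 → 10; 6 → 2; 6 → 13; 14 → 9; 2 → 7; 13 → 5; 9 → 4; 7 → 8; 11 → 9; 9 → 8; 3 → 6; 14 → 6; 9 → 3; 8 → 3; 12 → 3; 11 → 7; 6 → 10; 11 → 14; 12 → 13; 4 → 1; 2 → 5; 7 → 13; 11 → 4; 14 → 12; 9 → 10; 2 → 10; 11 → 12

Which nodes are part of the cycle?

DFS with gray/black marking from 7:
7 gray
  13 gray
    10 gray
    10 black
    5 gray
      5→10: 10 black — skip
    5 black
  13 black
  8 gray
    3 gray
      6 gray
        2 gray
          2→7: 7 is gray → back edge
Back edge closes the cycle 7 → 8 → 3 → 6 → 2 → 7; its vertices are {2, 3, 6, 7, 8}.

2, 3, 6, 7, 8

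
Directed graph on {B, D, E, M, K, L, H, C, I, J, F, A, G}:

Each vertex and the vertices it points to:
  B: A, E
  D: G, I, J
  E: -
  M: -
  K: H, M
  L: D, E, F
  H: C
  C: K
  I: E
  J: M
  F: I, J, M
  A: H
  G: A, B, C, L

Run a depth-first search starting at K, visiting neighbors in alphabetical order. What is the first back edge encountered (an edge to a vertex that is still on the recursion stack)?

C→K

DFS from K (visiting neighbors in alphabetical order); mark gray on enter, black on exit:
K gray
  H gray
    C gray
      C→K: K is gray → back edge
First back edge: C → K.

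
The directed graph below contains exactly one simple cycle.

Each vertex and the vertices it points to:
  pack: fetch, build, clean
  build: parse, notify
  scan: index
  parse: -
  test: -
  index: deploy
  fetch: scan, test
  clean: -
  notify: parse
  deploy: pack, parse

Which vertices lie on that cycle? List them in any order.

DFS with gray/black marking from pack:
pack gray
  fetch gray
    scan gray
      index gray
        deploy gray
          deploy→pack: pack is gray → back edge
Back edge closes the cycle pack → fetch → scan → index → deploy → pack; its vertices are {pack, scan, fetch, index, deploy}.

pack, scan, fetch, index, deploy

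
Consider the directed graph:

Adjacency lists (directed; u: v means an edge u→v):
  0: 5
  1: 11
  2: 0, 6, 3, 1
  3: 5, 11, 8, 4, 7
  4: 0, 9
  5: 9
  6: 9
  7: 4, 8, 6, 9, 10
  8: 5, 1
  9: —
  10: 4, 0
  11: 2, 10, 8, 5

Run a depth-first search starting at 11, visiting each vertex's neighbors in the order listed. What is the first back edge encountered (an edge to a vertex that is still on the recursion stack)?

3→11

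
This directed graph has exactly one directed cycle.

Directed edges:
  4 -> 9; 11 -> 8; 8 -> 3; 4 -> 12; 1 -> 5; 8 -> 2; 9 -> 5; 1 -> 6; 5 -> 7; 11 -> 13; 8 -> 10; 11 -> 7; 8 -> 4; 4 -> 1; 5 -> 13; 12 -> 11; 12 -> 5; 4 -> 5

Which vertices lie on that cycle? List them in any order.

4, 8, 11, 12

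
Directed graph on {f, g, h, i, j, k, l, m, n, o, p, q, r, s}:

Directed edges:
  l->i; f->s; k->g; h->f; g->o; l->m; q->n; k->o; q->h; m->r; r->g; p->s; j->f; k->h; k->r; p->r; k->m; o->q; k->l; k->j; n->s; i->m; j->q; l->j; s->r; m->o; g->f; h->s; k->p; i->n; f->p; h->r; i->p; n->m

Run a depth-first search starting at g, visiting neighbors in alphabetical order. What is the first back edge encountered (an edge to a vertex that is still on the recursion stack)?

r->g

DFS from g (visiting neighbors in alphabetical order); mark gray on enter, black on exit:
g gray
  f gray
    p gray
      r gray
        r→g: g is gray → back edge
First back edge: r → g.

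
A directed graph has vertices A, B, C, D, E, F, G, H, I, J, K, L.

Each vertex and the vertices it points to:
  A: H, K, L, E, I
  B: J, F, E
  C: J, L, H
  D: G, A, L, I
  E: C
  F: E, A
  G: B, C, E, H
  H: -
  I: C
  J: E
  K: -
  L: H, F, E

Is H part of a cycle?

No

H lies on a cycle iff there is a path from H back to itself.
Exploring from H, it never reaches itself; equivalently, its strongly connected component is a singleton.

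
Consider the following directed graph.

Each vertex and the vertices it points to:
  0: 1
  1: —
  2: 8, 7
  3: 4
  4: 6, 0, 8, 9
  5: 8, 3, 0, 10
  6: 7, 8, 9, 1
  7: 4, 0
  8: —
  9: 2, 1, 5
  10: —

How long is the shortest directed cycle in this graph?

For each vertex v, BFS finds the shortest path from v back to v.
The shortest such closed walk is 7 → 4 → 6 → 7, length 3.

3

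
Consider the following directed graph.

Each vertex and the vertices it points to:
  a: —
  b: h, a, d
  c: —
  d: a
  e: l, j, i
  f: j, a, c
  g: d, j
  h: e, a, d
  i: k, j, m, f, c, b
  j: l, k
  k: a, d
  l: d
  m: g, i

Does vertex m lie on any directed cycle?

m is on a cycle iff m can reach itself via ≥1 edge.
m → i → m — yes.

Yes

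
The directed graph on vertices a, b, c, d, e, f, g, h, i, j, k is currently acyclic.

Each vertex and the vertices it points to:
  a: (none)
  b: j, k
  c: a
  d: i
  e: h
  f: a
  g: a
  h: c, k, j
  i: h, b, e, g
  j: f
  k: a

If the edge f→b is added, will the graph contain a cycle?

Yes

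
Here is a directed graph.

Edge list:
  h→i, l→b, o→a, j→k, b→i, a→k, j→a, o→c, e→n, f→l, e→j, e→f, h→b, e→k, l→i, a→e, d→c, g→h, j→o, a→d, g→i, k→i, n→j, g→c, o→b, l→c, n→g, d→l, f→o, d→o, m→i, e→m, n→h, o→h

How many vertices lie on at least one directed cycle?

A vertex is on a directed cycle iff it belongs to a strongly connected component of size ≥ 2 (or has a self-loop).
The vertices on cycles are {a, d, e, f, j, n, o} — 7 in total.

7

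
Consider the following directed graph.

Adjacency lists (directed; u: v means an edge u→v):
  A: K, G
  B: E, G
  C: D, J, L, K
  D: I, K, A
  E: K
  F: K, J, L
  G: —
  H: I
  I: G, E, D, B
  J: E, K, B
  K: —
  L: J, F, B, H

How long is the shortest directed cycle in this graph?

2

For each vertex v, BFS finds the shortest path from v back to v.
The shortest such closed walk is L → F → L, length 2.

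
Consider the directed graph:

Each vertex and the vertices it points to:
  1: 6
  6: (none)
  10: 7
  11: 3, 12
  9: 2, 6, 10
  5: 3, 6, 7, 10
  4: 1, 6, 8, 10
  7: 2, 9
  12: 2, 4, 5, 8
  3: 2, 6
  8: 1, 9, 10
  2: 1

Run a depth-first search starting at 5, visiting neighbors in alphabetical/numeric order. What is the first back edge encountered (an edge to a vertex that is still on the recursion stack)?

DFS from 5 (visiting neighbors in alphabetical/numeric order); mark gray on enter, black on exit:
5 gray
  3 gray
    2 gray
      1 gray
        6 gray
        6 black
      1 black
    2 black
    3→6: 6 black — skip
  3 black
  5→6: 6 black — skip
  7 gray
    7→2: 2 black — skip
    9 gray
      9→2: 2 black — skip
      9→6: 6 black — skip
      10 gray
        10→7: 7 is gray → back edge
First back edge: 10 → 7.

10→7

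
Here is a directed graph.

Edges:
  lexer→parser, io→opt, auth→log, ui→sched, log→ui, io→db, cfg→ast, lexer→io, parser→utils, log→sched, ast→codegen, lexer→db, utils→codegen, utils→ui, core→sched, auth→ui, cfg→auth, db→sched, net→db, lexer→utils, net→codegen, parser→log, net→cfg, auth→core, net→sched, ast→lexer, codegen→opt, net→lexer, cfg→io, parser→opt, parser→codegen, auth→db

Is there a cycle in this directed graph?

No

DFS with white/gray/black marking, starting from core:
core gray
  sched gray
  sched black
core black
ui gray
  ui→sched: sched black — skip
ui black
net gray
  cfg gray
    ast gray
      codegen gray
        opt gray
        opt black
      codegen black
      lexer gray
        db gray
          db→sched: sched black — skip
        db black
        io gray
          io→opt: opt black — skip
          io→db: db black — skip
        io black
        parser gray
          log gray
            log→ui: ui black — skip
            log→sched: sched black — skip
          log black
          parser→codegen: codegen black — skip
          parser→opt: opt black — skip
          utils gray
            utils→ui: ui black — skip
            utils→codegen: codegen black — skip
          utils black
        parser black
        lexer→utils: utils black — skip
      lexer black
    ast black
    cfg→io: io black — skip
    auth gray
      auth→ui: ui black — skip
      auth→core: core black — skip
      auth→log: log black — skip
      auth→db: db black — skip
    auth black
  cfg black
  net→sched: sched black — skip
  net→codegen: codegen black — skip
  net→db: db black — skip
  net→lexer: lexer black — skip
net black
Every edge goes to a white or black vertex — no back edge, so the graph is acyclic.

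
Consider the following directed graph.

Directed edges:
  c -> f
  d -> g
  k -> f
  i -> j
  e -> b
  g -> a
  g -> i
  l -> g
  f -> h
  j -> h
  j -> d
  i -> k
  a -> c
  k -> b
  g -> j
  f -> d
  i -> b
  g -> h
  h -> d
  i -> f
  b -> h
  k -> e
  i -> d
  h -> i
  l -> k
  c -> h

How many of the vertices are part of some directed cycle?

A vertex is on a directed cycle iff it belongs to a strongly connected component of size ≥ 2 (or has a self-loop).
The vertices on cycles are {a, b, c, d, e, f, g, h, i, j, k} — 11 in total.

11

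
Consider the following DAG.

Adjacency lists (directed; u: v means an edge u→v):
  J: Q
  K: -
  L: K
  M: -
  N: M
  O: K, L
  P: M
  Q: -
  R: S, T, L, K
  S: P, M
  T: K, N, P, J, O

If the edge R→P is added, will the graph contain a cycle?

Adding R→P creates a cycle iff P can already reach R.
Explore from P: no path reaches R. The graph stays acyclic.

No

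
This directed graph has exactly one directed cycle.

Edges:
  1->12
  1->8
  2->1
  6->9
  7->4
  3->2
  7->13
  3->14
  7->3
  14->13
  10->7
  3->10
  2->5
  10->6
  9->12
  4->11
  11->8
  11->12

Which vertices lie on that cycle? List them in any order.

3, 7, 10

DFS with gray/black marking from 3:
3 gray
  10 gray
    7 gray
      13 gray
      13 black
      7→3: 3 is gray → back edge
Back edge closes the cycle 3 → 10 → 7 → 3; its vertices are {3, 7, 10}.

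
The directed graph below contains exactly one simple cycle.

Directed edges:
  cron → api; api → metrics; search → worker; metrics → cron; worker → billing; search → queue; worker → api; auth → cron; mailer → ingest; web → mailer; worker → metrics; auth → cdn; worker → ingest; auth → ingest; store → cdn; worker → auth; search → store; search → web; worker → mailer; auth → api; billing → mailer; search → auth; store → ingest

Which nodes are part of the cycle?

DFS with gray/black marking from metrics:
metrics gray
  cron gray
    api gray
      api→metrics: metrics is gray → back edge
Back edge closes the cycle metrics → cron → api → metrics; its vertices are {api, cron, metrics}.

api, cron, metrics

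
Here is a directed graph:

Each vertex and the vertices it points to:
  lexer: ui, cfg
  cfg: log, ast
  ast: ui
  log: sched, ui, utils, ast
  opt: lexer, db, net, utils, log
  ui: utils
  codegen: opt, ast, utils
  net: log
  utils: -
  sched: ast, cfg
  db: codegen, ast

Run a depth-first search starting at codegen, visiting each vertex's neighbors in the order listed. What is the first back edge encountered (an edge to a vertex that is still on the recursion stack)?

sched->cfg

DFS from codegen (visiting each vertex's neighbors in the order listed); mark gray on enter, black on exit:
codegen gray
  opt gray
    lexer gray
      ui gray
        utils gray
        utils black
      ui black
      cfg gray
        log gray
          sched gray
            ast gray
              ast→ui: ui black — skip
            ast black
            sched→cfg: cfg is gray → back edge
First back edge: sched → cfg.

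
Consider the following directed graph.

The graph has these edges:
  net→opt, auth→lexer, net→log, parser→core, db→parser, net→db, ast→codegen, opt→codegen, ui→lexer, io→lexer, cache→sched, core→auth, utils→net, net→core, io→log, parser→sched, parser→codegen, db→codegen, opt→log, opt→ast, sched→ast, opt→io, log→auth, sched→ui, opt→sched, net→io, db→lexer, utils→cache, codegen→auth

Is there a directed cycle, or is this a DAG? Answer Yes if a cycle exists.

No

DFS with white/gray/black marking, starting from core:
core gray
  auth gray
    lexer gray
    lexer black
  auth black
core black
opt gray
  io gray
    io→lexer: lexer black — skip
    log gray
      log→auth: auth black — skip
    log black
  io black
  sched gray
    ast gray
      codegen gray
        codegen→auth: auth black — skip
      codegen black
    ast black
    ui gray
      ui→lexer: lexer black — skip
    ui black
  sched black
  opt→ast: ast black — skip
  opt→codegen: codegen black — skip
  opt→log: log black — skip
opt black
parser gray
  parser→core: core black — skip
  parser→sched: sched black — skip
  parser→codegen: codegen black — skip
parser black
utils gray
  cache gray
    cache→sched: sched black — skip
  cache black
  net gray
    db gray
      db→codegen: codegen black — skip
      db→parser: parser black — skip
      db→lexer: lexer black — skip
    db black
    net→log: log black — skip
    net→io: io black — skip
    net→opt: opt black — skip
    net→core: core black — skip
  net black
utils black
Every edge goes to a white or black vertex — no back edge, so the graph is acyclic.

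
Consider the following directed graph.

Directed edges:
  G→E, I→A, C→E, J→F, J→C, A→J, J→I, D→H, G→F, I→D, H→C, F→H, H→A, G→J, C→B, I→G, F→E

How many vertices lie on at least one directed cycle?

A vertex is on a directed cycle iff it belongs to a strongly connected component of size ≥ 2 (or has a self-loop).
The vertices on cycles are {A, D, F, G, H, I, J} — 7 in total.

7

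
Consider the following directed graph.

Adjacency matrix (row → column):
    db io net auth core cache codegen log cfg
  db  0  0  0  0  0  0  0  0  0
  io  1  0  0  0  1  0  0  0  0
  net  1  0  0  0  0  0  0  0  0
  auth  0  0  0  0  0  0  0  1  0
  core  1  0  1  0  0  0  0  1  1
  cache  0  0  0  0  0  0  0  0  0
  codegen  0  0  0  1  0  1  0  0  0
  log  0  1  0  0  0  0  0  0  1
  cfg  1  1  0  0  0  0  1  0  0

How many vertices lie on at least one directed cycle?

A vertex is on a directed cycle iff it belongs to a strongly connected component of size ≥ 2 (or has a self-loop).
The vertices on cycles are {io, cfg, log, auth, core, codegen} — 6 in total.

6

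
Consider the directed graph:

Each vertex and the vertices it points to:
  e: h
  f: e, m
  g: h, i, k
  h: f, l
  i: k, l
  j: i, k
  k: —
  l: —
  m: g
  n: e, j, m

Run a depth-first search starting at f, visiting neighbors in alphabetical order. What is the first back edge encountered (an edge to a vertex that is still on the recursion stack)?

h→f

DFS from f (visiting neighbors in alphabetical order); mark gray on enter, black on exit:
f gray
  e gray
    h gray
      h→f: f is gray → back edge
First back edge: h → f.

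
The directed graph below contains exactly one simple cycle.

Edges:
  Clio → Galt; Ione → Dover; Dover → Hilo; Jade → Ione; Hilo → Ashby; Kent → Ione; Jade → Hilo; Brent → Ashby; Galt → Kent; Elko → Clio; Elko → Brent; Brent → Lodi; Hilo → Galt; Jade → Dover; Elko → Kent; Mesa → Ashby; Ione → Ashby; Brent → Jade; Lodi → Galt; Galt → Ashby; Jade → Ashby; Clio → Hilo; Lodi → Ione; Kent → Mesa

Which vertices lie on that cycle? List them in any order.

Galt, Hilo, Ione, Kent, Dover

DFS with gray/black marking from Kent:
Kent gray
  Ione gray
    Dover gray
      Hilo gray
        Ashby gray
        Ashby black
        Galt gray
          Galt→Kent: Kent is gray → back edge
Back edge closes the cycle Kent → Ione → Dover → Hilo → Galt → Kent; its vertices are {Galt, Hilo, Ione, Kent, Dover}.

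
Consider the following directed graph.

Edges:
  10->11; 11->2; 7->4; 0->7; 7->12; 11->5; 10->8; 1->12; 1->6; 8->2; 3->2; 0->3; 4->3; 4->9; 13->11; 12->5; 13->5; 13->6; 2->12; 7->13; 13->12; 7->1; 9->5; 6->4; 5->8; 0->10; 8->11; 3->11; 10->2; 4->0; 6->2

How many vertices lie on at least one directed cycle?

A vertex is on a directed cycle iff it belongs to a strongly connected component of size ≥ 2 (or has a self-loop).
The vertices on cycles are {0, 1, 2, 4, 5, 6, 7, 8, 11, 12, 13} — 11 in total.

11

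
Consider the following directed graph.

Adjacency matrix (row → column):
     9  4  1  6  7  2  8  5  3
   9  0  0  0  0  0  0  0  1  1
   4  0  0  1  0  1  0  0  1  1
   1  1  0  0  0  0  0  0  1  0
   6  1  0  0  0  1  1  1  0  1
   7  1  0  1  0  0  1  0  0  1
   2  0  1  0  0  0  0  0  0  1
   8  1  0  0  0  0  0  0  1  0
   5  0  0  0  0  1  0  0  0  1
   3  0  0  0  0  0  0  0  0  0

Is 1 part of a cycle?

1 is on a cycle iff 1 can reach itself via ≥1 edge.
1 → 5 → 7 → 1 — yes.

Yes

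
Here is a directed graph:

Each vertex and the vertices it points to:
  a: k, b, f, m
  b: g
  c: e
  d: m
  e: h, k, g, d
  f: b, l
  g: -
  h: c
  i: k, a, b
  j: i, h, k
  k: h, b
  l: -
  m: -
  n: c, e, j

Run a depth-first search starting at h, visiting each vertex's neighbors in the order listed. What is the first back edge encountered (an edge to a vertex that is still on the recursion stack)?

DFS from h (visiting each vertex's neighbors in the order listed); mark gray on enter, black on exit:
h gray
  c gray
    e gray
      e→h: h is gray → back edge
First back edge: e → h.

e→h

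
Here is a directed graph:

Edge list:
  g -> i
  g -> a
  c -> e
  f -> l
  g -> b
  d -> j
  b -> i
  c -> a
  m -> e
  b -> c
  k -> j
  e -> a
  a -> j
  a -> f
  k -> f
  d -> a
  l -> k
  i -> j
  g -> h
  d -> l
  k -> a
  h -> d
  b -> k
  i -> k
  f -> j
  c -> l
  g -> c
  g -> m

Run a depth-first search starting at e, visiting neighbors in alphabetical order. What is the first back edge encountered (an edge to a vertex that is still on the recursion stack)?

DFS from e (visiting neighbors in alphabetical order); mark gray on enter, black on exit:
e gray
  a gray
    f gray
      j gray
      j black
      l gray
        k gray
          k→a: a is gray → back edge
First back edge: k → a.

k→a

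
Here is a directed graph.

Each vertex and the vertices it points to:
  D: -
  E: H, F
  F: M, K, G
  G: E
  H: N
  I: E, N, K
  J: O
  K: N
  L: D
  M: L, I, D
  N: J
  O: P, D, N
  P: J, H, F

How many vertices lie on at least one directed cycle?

11

A vertex is on a directed cycle iff it belongs to a strongly connected component of size ≥ 2 (or has a self-loop).
The vertices on cycles are {E, F, G, H, I, J, K, M, N, O, P} — 11 in total.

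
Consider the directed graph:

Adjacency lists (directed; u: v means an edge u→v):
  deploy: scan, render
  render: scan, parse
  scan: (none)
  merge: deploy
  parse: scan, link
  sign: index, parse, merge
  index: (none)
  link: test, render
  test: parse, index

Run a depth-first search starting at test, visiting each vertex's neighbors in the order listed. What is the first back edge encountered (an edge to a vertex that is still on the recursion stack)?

DFS from test (visiting each vertex's neighbors in the order listed); mark gray on enter, black on exit:
test gray
  parse gray
    scan gray
    scan black
    link gray
      link→test: test is gray → back edge
First back edge: link → test.

link->test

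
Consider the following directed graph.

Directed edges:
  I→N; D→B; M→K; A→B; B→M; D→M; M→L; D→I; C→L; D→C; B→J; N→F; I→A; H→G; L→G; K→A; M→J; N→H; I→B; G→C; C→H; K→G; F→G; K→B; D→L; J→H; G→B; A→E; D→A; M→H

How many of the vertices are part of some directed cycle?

A vertex is on a directed cycle iff it belongs to a strongly connected component of size ≥ 2 (or has a self-loop).
The vertices on cycles are {A, B, C, G, H, J, K, L, M} — 9 in total.

9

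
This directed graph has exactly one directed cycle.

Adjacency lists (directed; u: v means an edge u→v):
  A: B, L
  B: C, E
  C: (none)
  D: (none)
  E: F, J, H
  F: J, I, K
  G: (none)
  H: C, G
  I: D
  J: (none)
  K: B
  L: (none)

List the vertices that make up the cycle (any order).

B, E, F, K

DFS with gray/black marking from B:
B gray
  C gray
  C black
  E gray
    F gray
      J gray
      J black
      I gray
        D gray
        D black
      I black
      K gray
        K→B: B is gray → back edge
Back edge closes the cycle B → E → F → K → B; its vertices are {B, E, F, K}.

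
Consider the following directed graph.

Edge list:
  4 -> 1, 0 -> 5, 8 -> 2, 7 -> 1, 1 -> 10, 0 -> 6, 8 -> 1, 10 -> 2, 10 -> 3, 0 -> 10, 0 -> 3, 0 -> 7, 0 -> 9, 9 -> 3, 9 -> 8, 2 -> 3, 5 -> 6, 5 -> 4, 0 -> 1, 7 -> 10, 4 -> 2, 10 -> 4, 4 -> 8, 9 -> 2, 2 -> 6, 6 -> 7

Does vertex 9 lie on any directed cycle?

9 lies on a cycle iff there is a path from 9 back to itself.
Exploring from 9, it never reaches itself; equivalently, its strongly connected component is a singleton.

No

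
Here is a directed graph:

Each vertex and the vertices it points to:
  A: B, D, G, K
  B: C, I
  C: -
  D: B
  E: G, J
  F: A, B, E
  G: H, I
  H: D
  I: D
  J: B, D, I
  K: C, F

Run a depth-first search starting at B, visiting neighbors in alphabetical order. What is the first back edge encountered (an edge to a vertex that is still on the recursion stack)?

DFS from B (visiting neighbors in alphabetical order); mark gray on enter, black on exit:
B gray
  C gray
  C black
  I gray
    D gray
      D→B: B is gray → back edge
First back edge: D → B.

D->B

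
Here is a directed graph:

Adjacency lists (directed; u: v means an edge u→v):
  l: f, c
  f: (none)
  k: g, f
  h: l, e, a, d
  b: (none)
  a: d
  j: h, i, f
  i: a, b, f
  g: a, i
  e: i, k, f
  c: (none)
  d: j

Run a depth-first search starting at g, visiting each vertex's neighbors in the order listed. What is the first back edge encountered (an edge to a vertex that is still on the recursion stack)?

i→a

DFS from g (visiting each vertex's neighbors in the order listed); mark gray on enter, black on exit:
g gray
  a gray
    d gray
      j gray
        h gray
          l gray
            f gray
            f black
            c gray
            c black
          l black
          e gray
            i gray
              i→a: a is gray → back edge
First back edge: i → a.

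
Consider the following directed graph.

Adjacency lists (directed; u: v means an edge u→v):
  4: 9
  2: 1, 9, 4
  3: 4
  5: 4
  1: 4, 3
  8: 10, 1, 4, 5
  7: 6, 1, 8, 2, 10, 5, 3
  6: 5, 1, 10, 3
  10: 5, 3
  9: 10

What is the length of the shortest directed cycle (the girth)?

For each vertex v, BFS finds the shortest path from v back to v.
The shortest such closed walk is 9 → 10 → 5 → 4 → 9, length 4.

4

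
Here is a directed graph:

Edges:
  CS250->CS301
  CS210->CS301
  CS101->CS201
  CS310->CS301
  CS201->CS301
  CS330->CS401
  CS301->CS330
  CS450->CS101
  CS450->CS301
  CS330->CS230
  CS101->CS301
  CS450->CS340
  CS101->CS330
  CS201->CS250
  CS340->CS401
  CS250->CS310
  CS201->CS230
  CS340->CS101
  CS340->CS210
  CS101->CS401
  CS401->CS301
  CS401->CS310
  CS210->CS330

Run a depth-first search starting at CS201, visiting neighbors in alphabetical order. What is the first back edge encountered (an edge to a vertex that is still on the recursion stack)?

DFS from CS201 (visiting neighbors in alphabetical order); mark gray on enter, black on exit:
CS201 gray
  CS230 gray
  CS230 black
  CS250 gray
    CS301 gray
      CS330 gray
        CS330→CS230: CS230 black — skip
        CS401 gray
          CS401→CS301: CS301 is gray → back edge
First back edge: CS401 → CS301.

CS401→CS301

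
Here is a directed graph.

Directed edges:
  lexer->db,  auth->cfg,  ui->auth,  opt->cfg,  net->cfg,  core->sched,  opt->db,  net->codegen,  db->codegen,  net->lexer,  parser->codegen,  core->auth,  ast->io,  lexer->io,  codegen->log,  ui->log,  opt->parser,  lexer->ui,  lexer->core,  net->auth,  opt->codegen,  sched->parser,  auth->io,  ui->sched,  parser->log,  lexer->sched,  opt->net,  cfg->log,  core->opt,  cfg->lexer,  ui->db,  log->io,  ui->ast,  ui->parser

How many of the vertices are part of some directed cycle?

7

A vertex is on a directed cycle iff it belongs to a strongly connected component of size ≥ 2 (or has a self-loop).
The vertices on cycles are {ui, cfg, net, opt, auth, core, lexer} — 7 in total.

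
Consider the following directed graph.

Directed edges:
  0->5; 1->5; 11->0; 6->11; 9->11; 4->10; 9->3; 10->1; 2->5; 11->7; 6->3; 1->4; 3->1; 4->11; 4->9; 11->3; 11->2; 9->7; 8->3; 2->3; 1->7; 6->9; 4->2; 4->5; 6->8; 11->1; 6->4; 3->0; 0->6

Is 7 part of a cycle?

7 lies on a cycle iff there is a path from 7 back to itself.
Exploring from 7, it never reaches itself; equivalently, its strongly connected component is a singleton.

No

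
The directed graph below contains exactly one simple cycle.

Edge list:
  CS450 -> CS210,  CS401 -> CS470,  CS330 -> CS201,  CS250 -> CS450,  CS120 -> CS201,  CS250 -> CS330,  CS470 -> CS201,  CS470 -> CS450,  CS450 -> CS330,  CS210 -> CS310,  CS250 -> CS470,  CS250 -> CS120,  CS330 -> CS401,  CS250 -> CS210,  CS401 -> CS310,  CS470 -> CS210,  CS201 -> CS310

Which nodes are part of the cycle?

CS330, CS401, CS450, CS470

DFS with gray/black marking from CS330:
CS330 gray
  CS201 gray
    CS310 gray
    CS310 black
  CS201 black
  CS401 gray
    CS401→CS310: CS310 black — skip
    CS470 gray
      CS450 gray
        CS450→CS330: CS330 is gray → back edge
Back edge closes the cycle CS330 → CS401 → CS470 → CS450 → CS330; its vertices are {CS330, CS401, CS450, CS470}.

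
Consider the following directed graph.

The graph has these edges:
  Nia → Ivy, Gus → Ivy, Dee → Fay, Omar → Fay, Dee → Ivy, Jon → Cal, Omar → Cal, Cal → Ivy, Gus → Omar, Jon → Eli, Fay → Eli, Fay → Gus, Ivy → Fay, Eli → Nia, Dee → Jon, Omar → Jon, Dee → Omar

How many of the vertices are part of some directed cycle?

8

A vertex is on a directed cycle iff it belongs to a strongly connected component of size ≥ 2 (or has a self-loop).
The vertices on cycles are {Cal, Eli, Fay, Gus, Ivy, Jon, Nia, Omar} — 8 in total.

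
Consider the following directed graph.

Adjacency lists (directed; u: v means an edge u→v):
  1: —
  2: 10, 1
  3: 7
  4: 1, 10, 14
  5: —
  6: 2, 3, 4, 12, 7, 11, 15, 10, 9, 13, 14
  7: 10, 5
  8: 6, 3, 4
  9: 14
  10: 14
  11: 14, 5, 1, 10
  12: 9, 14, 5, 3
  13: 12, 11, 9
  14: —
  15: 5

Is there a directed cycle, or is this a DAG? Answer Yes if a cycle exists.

DFS with white/gray/black marking, starting from 13:
13 gray
  12 gray
    9 gray
      14 gray
      14 black
    9 black
    12→14: 14 black — skip
    5 gray
    5 black
    3 gray
      7 gray
        10 gray
          10→14: 14 black — skip
        10 black
        7→5: 5 black — skip
      7 black
    3 black
  12 black
  11 gray
    11→14: 14 black — skip
    11→5: 5 black — skip
    1 gray
    1 black
    11→10: 10 black — skip
  11 black
  13→9: 9 black — skip
13 black
2 gray
  2→10: 10 black — skip
  2→1: 1 black — skip
2 black
4 gray
  4→1: 1 black — skip
  4→10: 10 black — skip
  4→14: 14 black — skip
4 black
6 gray
  6→2: 2 black — skip
  6→3: 3 black — skip
  6→4: 4 black — skip
  6→12: 12 black — skip
  6→7: 7 black — skip
  6→11: 11 black — skip
  15 gray
    15→5: 5 black — skip
  15 black
  6→10: 10 black — skip
  6→9: 9 black — skip
  6→13: 13 black — skip
  6→14: 14 black — skip
6 black
8 gray
  8→6: 6 black — skip
  8→3: 3 black — skip
  8→4: 4 black — skip
8 black
Every edge goes to a white or black vertex — no back edge, so the graph is acyclic.

No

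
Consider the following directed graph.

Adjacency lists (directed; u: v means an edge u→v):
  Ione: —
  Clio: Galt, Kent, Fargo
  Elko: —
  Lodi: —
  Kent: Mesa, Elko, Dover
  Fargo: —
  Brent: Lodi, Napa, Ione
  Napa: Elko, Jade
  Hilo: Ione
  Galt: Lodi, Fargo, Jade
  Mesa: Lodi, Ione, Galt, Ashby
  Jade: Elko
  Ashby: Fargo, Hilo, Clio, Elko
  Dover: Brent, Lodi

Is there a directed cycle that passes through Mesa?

Mesa is on a cycle iff Mesa can reach itself via ≥1 edge.
Mesa → Ashby → Clio → Kent → Mesa — yes.

Yes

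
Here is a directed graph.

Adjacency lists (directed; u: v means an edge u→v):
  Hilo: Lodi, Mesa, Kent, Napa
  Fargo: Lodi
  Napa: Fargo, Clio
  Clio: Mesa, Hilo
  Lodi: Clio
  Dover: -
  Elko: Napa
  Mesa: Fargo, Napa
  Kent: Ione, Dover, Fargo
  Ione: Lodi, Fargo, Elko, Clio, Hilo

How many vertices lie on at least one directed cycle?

A vertex is on a directed cycle iff it belongs to a strongly connected component of size ≥ 2 (or has a self-loop).
The vertices on cycles are {Clio, Elko, Hilo, Ione, Kent, Lodi, Mesa, Napa, Fargo} — 9 in total.

9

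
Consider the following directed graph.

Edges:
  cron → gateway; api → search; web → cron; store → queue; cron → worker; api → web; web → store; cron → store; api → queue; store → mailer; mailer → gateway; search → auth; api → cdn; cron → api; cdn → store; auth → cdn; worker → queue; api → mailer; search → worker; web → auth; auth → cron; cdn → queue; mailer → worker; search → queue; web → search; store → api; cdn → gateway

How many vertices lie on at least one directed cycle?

7

A vertex is on a directed cycle iff it belongs to a strongly connected component of size ≥ 2 (or has a self-loop).
The vertices on cycles are {api, cdn, web, auth, cron, store, search} — 7 in total.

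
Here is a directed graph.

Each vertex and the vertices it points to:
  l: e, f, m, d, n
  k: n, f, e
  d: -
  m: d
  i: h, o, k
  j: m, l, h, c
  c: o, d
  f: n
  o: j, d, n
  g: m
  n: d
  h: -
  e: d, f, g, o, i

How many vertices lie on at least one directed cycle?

7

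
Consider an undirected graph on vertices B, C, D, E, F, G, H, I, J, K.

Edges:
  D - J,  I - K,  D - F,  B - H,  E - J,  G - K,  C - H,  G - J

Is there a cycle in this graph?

No

DFS, tracking each vertex's parent; an edge to a visited non-parent vertex closes a cycle.
Start from D:
visit D (parent –)
  visit J (parent D)
    J–D: parent, skip
    visit G (parent J)
      G–J: parent, skip
      visit K (parent G)
        visit I (parent K)
          I–K: parent, skip
        K–G: parent, skip
    visit E (parent J)
      E–J: parent, skip
  visit F (parent D)
    F–D: parent, skip
visit B (parent –)
  visit H (parent B)
    visit C (parent H)
      C–H: parent, skip
    H–B: parent, skip
No non-parent visited neighbor found — the graph is a forest.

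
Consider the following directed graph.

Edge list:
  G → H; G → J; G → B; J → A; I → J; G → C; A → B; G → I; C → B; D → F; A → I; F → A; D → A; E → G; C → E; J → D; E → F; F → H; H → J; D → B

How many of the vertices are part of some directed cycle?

9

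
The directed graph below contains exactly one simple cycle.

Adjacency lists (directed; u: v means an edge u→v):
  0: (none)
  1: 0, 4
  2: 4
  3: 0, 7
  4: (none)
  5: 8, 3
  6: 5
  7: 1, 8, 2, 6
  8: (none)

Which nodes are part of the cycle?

3, 5, 6, 7

DFS with gray/black marking from 5:
5 gray
  8 gray
  8 black
  3 gray
    0 gray
    0 black
    7 gray
      1 gray
        1→0: 0 black — skip
        4 gray
        4 black
      1 black
      7→8: 8 black — skip
      2 gray
        2→4: 4 black — skip
      2 black
      6 gray
        6→5: 5 is gray → back edge
Back edge closes the cycle 5 → 3 → 7 → 6 → 5; its vertices are {3, 5, 6, 7}.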